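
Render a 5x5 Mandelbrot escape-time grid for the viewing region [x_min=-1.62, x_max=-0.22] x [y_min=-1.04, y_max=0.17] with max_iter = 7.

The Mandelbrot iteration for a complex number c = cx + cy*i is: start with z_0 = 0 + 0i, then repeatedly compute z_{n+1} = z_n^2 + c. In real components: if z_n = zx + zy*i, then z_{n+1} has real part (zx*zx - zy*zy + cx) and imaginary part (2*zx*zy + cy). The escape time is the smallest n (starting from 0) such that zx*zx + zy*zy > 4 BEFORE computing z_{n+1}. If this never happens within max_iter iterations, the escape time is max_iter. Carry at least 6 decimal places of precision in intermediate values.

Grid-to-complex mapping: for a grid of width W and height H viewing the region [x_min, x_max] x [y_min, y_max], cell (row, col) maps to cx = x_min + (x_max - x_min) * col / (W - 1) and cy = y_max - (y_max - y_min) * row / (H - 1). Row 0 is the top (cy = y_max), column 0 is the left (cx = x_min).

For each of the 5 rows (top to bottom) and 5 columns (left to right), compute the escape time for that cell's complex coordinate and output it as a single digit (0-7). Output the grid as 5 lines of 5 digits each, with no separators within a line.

(row=0, col=0): c = -1.6200 + 0.1700i → escape time 5
(row=0, col=1): c = -1.2700 + 0.1700i → escape time 7
(row=0, col=2): c = -0.9200 + 0.1700i → escape time 7
(row=0, col=3): c = -0.5700 + 0.1700i → escape time 7
(row=0, col=4): c = -0.2200 + 0.1700i → escape time 7
(row=1, col=0): c = -1.6200 + -0.1325i → escape time 5
(row=1, col=1): c = -1.2700 + -0.1325i → escape time 7
(row=1, col=2): c = -0.9200 + -0.1325i → escape time 7
(row=1, col=3): c = -0.5700 + -0.1325i → escape time 7
(row=1, col=4): c = -0.2200 + -0.1325i → escape time 7
(row=2, col=0): c = -1.6200 + -0.4350i → escape time 3
(row=2, col=1): c = -1.2700 + -0.4350i → escape time 7
(row=2, col=2): c = -0.9200 + -0.4350i → escape time 6
(row=2, col=3): c = -0.5700 + -0.4350i → escape time 7
(row=2, col=4): c = -0.2200 + -0.4350i → escape time 7
(row=3, col=0): c = -1.6200 + -0.7375i → escape time 3
(row=3, col=1): c = -1.2700 + -0.7375i → escape time 3
(row=3, col=2): c = -0.9200 + -0.7375i → escape time 4
(row=3, col=3): c = -0.5700 + -0.7375i → escape time 6
(row=3, col=4): c = -0.2200 + -0.7375i → escape time 7
(row=4, col=0): c = -1.6200 + -1.0400i → escape time 2
(row=4, col=1): c = -1.2700 + -1.0400i → escape time 3
(row=4, col=2): c = -0.9200 + -1.0400i → escape time 3
(row=4, col=3): c = -0.5700 + -1.0400i → escape time 4
(row=4, col=4): c = -0.2200 + -1.0400i → escape time 6

Answer: 57777
57777
37677
33467
23346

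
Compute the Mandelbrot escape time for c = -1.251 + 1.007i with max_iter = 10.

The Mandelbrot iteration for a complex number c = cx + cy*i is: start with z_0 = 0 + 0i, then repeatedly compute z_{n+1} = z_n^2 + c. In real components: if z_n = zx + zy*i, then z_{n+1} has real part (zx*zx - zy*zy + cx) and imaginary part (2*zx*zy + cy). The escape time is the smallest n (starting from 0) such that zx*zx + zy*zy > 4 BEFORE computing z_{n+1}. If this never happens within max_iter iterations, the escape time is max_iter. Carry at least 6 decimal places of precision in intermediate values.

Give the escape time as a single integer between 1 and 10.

z_0 = 0 + 0i, c = -1.2510 + 1.0070i
Iter 1: z = -1.2510 + 1.0070i, |z|^2 = 2.5790
Iter 2: z = -0.7000 + -1.5125i, |z|^2 = 2.7778
Iter 3: z = -3.0486 + 3.1247i, |z|^2 = 19.0577
Escaped at iteration 3

Answer: 3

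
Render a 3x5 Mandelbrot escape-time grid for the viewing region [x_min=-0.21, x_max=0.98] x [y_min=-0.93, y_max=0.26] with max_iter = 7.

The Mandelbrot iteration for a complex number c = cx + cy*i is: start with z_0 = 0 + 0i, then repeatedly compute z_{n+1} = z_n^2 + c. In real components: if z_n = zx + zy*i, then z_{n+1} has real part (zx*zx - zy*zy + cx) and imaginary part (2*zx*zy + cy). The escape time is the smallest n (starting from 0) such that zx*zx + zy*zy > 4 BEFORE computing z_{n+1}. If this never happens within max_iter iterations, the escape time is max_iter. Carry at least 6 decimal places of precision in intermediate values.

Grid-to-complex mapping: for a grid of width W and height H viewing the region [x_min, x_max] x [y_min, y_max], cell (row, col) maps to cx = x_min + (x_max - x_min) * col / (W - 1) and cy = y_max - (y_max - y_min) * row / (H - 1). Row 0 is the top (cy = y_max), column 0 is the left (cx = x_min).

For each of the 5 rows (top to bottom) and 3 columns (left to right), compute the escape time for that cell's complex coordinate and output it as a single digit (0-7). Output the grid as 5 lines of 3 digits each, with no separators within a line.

Answer: 772
773
772
772
732

Derivation:
(row=0, col=0): c = -0.2100 + 0.2600i → escape time 7
(row=0, col=1): c = 0.3850 + 0.2600i → escape time 7
(row=0, col=2): c = 0.9800 + 0.2600i → escape time 2
(row=1, col=0): c = -0.2100 + -0.0375i → escape time 7
(row=1, col=1): c = 0.3850 + -0.0375i → escape time 7
(row=1, col=2): c = 0.9800 + -0.0375i → escape time 3
(row=2, col=0): c = -0.2100 + -0.3350i → escape time 7
(row=2, col=1): c = 0.3850 + -0.3350i → escape time 7
(row=2, col=2): c = 0.9800 + -0.3350i → escape time 2
(row=3, col=0): c = -0.2100 + -0.6325i → escape time 7
(row=3, col=1): c = 0.3850 + -0.6325i → escape time 7
(row=3, col=2): c = 0.9800 + -0.6325i → escape time 2
(row=4, col=0): c = -0.2100 + -0.9300i → escape time 7
(row=4, col=1): c = 0.3850 + -0.9300i → escape time 3
(row=4, col=2): c = 0.9800 + -0.9300i → escape time 2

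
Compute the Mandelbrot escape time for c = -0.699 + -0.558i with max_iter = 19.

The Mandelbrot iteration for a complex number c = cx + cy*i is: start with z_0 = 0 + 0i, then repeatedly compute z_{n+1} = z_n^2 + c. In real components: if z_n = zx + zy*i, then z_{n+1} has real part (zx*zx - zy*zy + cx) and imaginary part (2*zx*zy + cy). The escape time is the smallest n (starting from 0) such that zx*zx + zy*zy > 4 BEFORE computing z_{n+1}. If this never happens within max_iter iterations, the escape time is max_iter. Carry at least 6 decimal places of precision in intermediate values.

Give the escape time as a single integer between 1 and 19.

z_0 = 0 + 0i, c = -0.6990 + -0.5580i
Iter 1: z = -0.6990 + -0.5580i, |z|^2 = 0.8000
Iter 2: z = -0.5218 + 0.2221i, |z|^2 = 0.3216
Iter 3: z = -0.4761 + -0.7898i, |z|^2 = 0.8504
Iter 4: z = -1.0960 + 0.1940i, |z|^2 = 1.2390
Iter 5: z = 0.4647 + -0.9832i, |z|^2 = 1.1827
Iter 6: z = -1.4498 + -1.4718i, |z|^2 = 4.2680
Escaped at iteration 6

Answer: 6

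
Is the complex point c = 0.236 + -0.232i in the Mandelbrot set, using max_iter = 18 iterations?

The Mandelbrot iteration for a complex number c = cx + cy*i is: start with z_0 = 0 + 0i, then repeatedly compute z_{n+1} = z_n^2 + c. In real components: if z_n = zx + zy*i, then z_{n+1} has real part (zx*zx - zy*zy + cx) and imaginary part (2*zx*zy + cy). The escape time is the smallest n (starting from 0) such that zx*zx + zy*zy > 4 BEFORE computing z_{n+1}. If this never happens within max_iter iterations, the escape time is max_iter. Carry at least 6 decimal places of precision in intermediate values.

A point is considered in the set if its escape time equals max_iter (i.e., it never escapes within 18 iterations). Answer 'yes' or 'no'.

Answer: yes

Derivation:
z_0 = 0 + 0i, c = 0.2360 + -0.2320i
Iter 1: z = 0.2360 + -0.2320i, |z|^2 = 0.1095
Iter 2: z = 0.2379 + -0.3415i, |z|^2 = 0.1732
Iter 3: z = 0.1760 + -0.3945i, |z|^2 = 0.1866
Iter 4: z = 0.1114 + -0.3708i, |z|^2 = 0.1499
Iter 5: z = 0.1109 + -0.3146i, |z|^2 = 0.1113
Iter 6: z = 0.1493 + -0.3018i, |z|^2 = 0.1134
Iter 7: z = 0.1672 + -0.3221i, |z|^2 = 0.1317
Iter 8: z = 0.1602 + -0.3397i, |z|^2 = 0.1411
Iter 9: z = 0.1462 + -0.3409i, |z|^2 = 0.1376
Iter 10: z = 0.1412 + -0.3317i, |z|^2 = 0.1300
Iter 11: z = 0.1459 + -0.3257i, |z|^2 = 0.1274
Iter 12: z = 0.1512 + -0.3270i, |z|^2 = 0.1298
Iter 13: z = 0.1519 + -0.3309i, |z|^2 = 0.1326
Iter 14: z = 0.1496 + -0.3325i, |z|^2 = 0.1330
Iter 15: z = 0.1478 + -0.3315i, |z|^2 = 0.1317
Iter 16: z = 0.1480 + -0.3300i, |z|^2 = 0.1308
Iter 17: z = 0.1490 + -0.3296i, |z|^2 = 0.1309
Did not escape in 18 iterations → in set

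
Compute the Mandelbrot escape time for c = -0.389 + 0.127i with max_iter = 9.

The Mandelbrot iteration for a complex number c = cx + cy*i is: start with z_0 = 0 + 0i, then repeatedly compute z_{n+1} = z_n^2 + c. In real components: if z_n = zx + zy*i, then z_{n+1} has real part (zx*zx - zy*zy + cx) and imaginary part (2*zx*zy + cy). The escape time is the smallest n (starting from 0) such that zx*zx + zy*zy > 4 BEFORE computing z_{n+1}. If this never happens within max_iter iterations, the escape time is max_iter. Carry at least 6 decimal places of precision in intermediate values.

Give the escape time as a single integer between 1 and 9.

Answer: 9

Derivation:
z_0 = 0 + 0i, c = -0.3890 + 0.1270i
Iter 1: z = -0.3890 + 0.1270i, |z|^2 = 0.1675
Iter 2: z = -0.2538 + 0.0282i, |z|^2 = 0.0652
Iter 3: z = -0.3254 + 0.1127i, |z|^2 = 0.1186
Iter 4: z = -0.2958 + 0.0537i, |z|^2 = 0.0904
Iter 5: z = -0.3044 + 0.0952i, |z|^2 = 0.1017
Iter 6: z = -0.3054 + 0.0690i, |z|^2 = 0.0981
Iter 7: z = -0.3005 + 0.0848i, |z|^2 = 0.0975
Iter 8: z = -0.3059 + 0.0760i, |z|^2 = 0.0994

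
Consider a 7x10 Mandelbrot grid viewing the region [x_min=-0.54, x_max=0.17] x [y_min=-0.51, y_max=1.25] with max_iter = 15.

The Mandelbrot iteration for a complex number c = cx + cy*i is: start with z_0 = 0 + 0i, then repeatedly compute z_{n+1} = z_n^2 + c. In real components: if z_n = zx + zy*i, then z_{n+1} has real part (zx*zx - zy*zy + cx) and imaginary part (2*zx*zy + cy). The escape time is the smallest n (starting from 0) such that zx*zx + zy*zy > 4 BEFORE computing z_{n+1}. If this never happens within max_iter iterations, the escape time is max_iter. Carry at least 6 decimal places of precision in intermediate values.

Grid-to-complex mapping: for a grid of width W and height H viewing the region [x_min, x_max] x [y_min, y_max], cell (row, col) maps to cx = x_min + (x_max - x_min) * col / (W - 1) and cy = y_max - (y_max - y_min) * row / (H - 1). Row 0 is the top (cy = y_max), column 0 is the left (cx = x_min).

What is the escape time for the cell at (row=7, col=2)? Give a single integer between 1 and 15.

Answer: 15

Derivation:
z_0 = 0 + 0i, c = -0.3033 + -0.1189i
Iter 1: z = -0.3033 + -0.1189i, |z|^2 = 0.1061
Iter 2: z = -0.2255 + -0.0468i, |z|^2 = 0.0530
Iter 3: z = -0.2547 + -0.0978i, |z|^2 = 0.0744
Iter 4: z = -0.2480 + -0.0691i, |z|^2 = 0.0663
Iter 5: z = -0.2466 + -0.0846i, |z|^2 = 0.0680
Iter 6: z = -0.2497 + -0.0772i, |z|^2 = 0.0683
Iter 7: z = -0.2469 + -0.0804i, |z|^2 = 0.0674
Iter 8: z = -0.2488 + -0.0792i, |z|^2 = 0.0682
Iter 9: z = -0.2477 + -0.0795i, |z|^2 = 0.0677
Iter 10: z = -0.2483 + -0.0795i, |z|^2 = 0.0680
Iter 11: z = -0.2480 + -0.0794i, |z|^2 = 0.0678
Iter 12: z = -0.2481 + -0.0795i, |z|^2 = 0.0679
Iter 13: z = -0.2481 + -0.0794i, |z|^2 = 0.0679
Iter 14: z = -0.2481 + -0.0795i, |z|^2 = 0.0679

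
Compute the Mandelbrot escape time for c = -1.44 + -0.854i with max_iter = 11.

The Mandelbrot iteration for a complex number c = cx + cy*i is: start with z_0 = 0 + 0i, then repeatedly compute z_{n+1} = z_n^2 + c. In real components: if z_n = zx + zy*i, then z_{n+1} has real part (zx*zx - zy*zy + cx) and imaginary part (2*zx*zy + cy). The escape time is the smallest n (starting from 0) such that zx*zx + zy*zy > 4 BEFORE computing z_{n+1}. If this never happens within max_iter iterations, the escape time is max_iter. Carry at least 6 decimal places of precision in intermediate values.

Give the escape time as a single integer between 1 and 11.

Answer: 3

Derivation:
z_0 = 0 + 0i, c = -1.4400 + -0.8540i
Iter 1: z = -1.4400 + -0.8540i, |z|^2 = 2.8029
Iter 2: z = -0.0957 + 1.6055i, |z|^2 = 2.5869
Iter 3: z = -4.0085 + -1.1613i, |z|^2 = 17.4171
Escaped at iteration 3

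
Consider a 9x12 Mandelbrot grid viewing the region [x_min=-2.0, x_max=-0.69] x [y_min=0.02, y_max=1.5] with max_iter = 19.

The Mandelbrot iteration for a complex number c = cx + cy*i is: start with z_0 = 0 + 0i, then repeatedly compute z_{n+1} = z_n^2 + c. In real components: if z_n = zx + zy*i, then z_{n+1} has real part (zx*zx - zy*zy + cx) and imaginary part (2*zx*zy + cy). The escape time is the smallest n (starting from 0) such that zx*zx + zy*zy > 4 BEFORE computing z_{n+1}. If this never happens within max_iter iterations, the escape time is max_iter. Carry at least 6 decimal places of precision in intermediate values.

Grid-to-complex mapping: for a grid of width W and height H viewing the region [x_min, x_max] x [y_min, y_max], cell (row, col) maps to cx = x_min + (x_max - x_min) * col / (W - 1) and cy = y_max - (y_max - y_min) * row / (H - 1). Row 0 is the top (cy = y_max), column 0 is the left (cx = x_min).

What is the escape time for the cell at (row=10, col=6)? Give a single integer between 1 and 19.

Answer: 19

Derivation:
z_0 = 0 + 0i, c = -1.0175 + 0.1545i
Iter 1: z = -1.0175 + 0.1545i, |z|^2 = 1.0592
Iter 2: z = -0.0061 + -0.1600i, |z|^2 = 0.0256
Iter 3: z = -1.0430 + 0.1565i, |z|^2 = 1.1124
Iter 4: z = 0.0460 + -0.1719i, |z|^2 = 0.0317
Iter 5: z = -1.0449 + 0.1387i, |z|^2 = 1.1111
Iter 6: z = 0.0551 + -0.1354i, |z|^2 = 0.0214
Iter 7: z = -1.0328 + 0.1396i, |z|^2 = 1.0862
Iter 8: z = 0.0297 + -0.1338i, |z|^2 = 0.0188
Iter 9: z = -1.0345 + 0.1466i, |z|^2 = 1.0917
Iter 10: z = 0.0313 + -0.1488i, |z|^2 = 0.0231
Iter 11: z = -1.0387 + 0.1452i, |z|^2 = 1.0999
Iter 12: z = 0.0402 + -0.1472i, |z|^2 = 0.0233
Iter 13: z = -1.0375 + 0.1427i, |z|^2 = 1.0969
Iter 14: z = 0.0386 + -0.1416i, |z|^2 = 0.0215
Iter 15: z = -1.0361 + 0.1436i, |z|^2 = 1.0940
Iter 16: z = 0.0353 + -0.1430i, |z|^2 = 0.0217
Iter 17: z = -1.0367 + 0.1445i, |z|^2 = 1.0956
Iter 18: z = 0.0364 + -0.1450i, |z|^2 = 0.0223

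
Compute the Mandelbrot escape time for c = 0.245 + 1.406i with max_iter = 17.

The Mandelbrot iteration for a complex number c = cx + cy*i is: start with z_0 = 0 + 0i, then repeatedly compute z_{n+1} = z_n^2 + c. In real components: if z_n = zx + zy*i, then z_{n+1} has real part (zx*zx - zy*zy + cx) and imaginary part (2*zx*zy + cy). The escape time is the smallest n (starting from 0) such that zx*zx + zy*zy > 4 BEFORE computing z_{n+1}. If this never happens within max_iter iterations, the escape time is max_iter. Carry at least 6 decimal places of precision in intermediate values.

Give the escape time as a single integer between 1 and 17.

Answer: 2

Derivation:
z_0 = 0 + 0i, c = 0.2450 + 1.4060i
Iter 1: z = 0.2450 + 1.4060i, |z|^2 = 2.0369
Iter 2: z = -1.6718 + 2.0949i, |z|^2 = 7.1837
Escaped at iteration 2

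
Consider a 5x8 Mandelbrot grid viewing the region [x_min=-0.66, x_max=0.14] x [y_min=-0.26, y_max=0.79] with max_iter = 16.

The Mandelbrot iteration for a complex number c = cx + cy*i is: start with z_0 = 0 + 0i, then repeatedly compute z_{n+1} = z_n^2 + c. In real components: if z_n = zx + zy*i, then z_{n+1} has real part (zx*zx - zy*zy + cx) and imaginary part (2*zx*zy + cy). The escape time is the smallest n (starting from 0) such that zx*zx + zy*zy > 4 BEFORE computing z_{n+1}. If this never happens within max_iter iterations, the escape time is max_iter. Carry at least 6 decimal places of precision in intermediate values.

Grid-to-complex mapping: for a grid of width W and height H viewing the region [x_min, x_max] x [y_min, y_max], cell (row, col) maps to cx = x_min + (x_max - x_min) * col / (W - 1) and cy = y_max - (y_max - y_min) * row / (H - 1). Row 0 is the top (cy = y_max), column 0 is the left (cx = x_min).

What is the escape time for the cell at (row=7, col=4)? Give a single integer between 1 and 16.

Answer: 16

Derivation:
z_0 = 0 + 0i, c = 0.1400 + -0.2600i
Iter 1: z = 0.1400 + -0.2600i, |z|^2 = 0.0872
Iter 2: z = 0.0920 + -0.3328i, |z|^2 = 0.1192
Iter 3: z = 0.0377 + -0.3212i, |z|^2 = 0.1046
Iter 4: z = 0.0382 + -0.2842i, |z|^2 = 0.0822
Iter 5: z = 0.0607 + -0.2817i, |z|^2 = 0.0831
Iter 6: z = 0.0643 + -0.2942i, |z|^2 = 0.0907
Iter 7: z = 0.0576 + -0.2978i, |z|^2 = 0.0920
Iter 8: z = 0.0546 + -0.2943i, |z|^2 = 0.0896
Iter 9: z = 0.0564 + -0.2921i, |z|^2 = 0.0885
Iter 10: z = 0.0578 + -0.2929i, |z|^2 = 0.0892
Iter 11: z = 0.0575 + -0.2939i, |z|^2 = 0.0897
Iter 12: z = 0.0569 + -0.2938i, |z|^2 = 0.0896
Iter 13: z = 0.0569 + -0.2935i, |z|^2 = 0.0894
Iter 14: z = 0.0571 + -0.2934i, |z|^2 = 0.0893
Iter 15: z = 0.0572 + -0.2935i, |z|^2 = 0.0894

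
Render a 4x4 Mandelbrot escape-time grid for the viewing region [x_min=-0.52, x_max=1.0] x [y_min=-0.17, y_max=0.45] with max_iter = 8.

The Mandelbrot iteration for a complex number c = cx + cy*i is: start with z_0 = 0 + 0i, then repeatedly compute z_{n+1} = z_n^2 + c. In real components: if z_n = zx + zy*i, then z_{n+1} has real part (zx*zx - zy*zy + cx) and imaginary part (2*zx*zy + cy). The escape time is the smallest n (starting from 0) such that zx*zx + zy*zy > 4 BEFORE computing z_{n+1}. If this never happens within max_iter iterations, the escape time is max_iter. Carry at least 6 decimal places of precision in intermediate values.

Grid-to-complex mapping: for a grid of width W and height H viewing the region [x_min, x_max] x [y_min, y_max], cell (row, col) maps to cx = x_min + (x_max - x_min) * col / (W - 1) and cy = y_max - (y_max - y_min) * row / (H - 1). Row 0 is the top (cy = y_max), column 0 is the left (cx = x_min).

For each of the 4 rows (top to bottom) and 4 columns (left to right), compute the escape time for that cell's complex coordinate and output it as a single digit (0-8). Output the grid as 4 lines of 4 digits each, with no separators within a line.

(row=0, col=0): c = -0.5200 + 0.4500i → escape time 8
(row=0, col=1): c = -0.0133 + 0.4500i → escape time 8
(row=0, col=2): c = 0.4933 + 0.4500i → escape time 5
(row=0, col=3): c = 1.0000 + 0.4500i → escape time 2
(row=1, col=0): c = -0.5200 + 0.2433i → escape time 8
(row=1, col=1): c = -0.0133 + 0.2433i → escape time 8
(row=1, col=2): c = 0.4933 + 0.2433i → escape time 5
(row=1, col=3): c = 1.0000 + 0.2433i → escape time 2
(row=2, col=0): c = -0.5200 + 0.0367i → escape time 8
(row=2, col=1): c = -0.0133 + 0.0367i → escape time 8
(row=2, col=2): c = 0.4933 + 0.0367i → escape time 5
(row=2, col=3): c = 1.0000 + 0.0367i → escape time 2
(row=3, col=0): c = -0.5200 + -0.1700i → escape time 8
(row=3, col=1): c = -0.0133 + -0.1700i → escape time 8
(row=3, col=2): c = 0.4933 + -0.1700i → escape time 5
(row=3, col=3): c = 1.0000 + -0.1700i → escape time 2

Answer: 8852
8852
8852
8852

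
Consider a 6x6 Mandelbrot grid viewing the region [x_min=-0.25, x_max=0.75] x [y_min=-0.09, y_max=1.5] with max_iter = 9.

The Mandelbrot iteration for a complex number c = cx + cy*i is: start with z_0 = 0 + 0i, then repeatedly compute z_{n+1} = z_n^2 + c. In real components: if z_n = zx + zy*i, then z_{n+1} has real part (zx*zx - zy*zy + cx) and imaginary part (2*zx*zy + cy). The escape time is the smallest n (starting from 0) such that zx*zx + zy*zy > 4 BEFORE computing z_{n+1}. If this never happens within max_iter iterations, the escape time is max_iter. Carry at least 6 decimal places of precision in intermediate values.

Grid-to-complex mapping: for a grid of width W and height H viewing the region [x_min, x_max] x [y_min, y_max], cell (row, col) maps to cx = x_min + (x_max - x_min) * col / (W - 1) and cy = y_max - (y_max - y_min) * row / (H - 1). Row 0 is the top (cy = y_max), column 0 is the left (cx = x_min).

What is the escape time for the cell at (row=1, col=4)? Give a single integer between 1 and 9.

Answer: 2

Derivation:
z_0 = 0 + 0i, c = 0.5500 + 1.1820i
Iter 1: z = 0.5500 + 1.1820i, |z|^2 = 1.6996
Iter 2: z = -0.5446 + 2.4822i, |z|^2 = 6.4579
Escaped at iteration 2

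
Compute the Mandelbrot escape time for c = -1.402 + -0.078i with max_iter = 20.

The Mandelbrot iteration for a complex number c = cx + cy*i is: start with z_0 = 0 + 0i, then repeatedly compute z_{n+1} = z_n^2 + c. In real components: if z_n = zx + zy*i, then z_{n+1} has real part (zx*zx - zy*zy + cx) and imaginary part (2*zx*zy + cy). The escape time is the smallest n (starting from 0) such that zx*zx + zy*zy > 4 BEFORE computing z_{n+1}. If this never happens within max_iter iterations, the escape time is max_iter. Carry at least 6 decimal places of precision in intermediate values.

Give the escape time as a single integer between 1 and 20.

z_0 = 0 + 0i, c = -1.4020 + -0.0780i
Iter 1: z = -1.4020 + -0.0780i, |z|^2 = 1.9717
Iter 2: z = 0.5575 + 0.1407i, |z|^2 = 0.3306
Iter 3: z = -1.1110 + 0.0789i, |z|^2 = 1.2405
Iter 4: z = -0.1740 + -0.2533i, |z|^2 = 0.0944
Iter 5: z = -1.4359 + 0.0101i, |z|^2 = 2.0619
Iter 6: z = 0.6597 + -0.1071i, |z|^2 = 0.4467
Iter 7: z = -0.9783 + -0.2193i, |z|^2 = 1.0051
Iter 8: z = -0.4931 + 0.3511i, |z|^2 = 0.3664
Iter 9: z = -1.2821 + -0.4243i, |z|^2 = 1.8238
Iter 10: z = 0.0618 + 1.0099i, |z|^2 = 1.0237
Iter 11: z = -2.4181 + 0.0468i, |z|^2 = 5.8495
Escaped at iteration 11

Answer: 11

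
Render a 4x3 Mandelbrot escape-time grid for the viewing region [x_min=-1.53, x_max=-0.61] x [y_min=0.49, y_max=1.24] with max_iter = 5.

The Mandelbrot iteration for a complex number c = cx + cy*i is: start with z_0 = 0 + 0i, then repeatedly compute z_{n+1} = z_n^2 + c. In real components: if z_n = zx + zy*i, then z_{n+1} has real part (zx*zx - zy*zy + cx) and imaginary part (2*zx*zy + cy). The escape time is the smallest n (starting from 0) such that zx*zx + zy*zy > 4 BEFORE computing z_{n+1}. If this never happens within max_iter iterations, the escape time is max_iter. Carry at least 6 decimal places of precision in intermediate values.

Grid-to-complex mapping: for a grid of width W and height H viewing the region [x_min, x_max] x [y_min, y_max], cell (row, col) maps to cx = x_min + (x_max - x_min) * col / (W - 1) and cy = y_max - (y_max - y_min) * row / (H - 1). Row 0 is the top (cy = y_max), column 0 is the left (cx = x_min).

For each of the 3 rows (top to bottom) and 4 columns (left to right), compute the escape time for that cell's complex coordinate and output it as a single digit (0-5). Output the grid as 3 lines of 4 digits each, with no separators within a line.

(row=0, col=0): c = -1.5300 + 1.2400i → escape time 2
(row=0, col=1): c = -1.2233 + 1.2400i → escape time 2
(row=0, col=2): c = -0.9167 + 1.2400i → escape time 3
(row=0, col=3): c = -0.6100 + 1.2400i → escape time 3
(row=1, col=0): c = -1.5300 + 0.8650i → escape time 3
(row=1, col=1): c = -1.2233 + 0.8650i → escape time 3
(row=1, col=2): c = -0.9167 + 0.8650i → escape time 3
(row=1, col=3): c = -0.6100 + 0.8650i → escape time 4
(row=2, col=0): c = -1.5300 + 0.4900i → escape time 3
(row=2, col=1): c = -1.2233 + 0.4900i → escape time 5
(row=2, col=2): c = -0.9167 + 0.4900i → escape time 5
(row=2, col=3): c = -0.6100 + 0.4900i → escape time 5

Answer: 2233
3334
3555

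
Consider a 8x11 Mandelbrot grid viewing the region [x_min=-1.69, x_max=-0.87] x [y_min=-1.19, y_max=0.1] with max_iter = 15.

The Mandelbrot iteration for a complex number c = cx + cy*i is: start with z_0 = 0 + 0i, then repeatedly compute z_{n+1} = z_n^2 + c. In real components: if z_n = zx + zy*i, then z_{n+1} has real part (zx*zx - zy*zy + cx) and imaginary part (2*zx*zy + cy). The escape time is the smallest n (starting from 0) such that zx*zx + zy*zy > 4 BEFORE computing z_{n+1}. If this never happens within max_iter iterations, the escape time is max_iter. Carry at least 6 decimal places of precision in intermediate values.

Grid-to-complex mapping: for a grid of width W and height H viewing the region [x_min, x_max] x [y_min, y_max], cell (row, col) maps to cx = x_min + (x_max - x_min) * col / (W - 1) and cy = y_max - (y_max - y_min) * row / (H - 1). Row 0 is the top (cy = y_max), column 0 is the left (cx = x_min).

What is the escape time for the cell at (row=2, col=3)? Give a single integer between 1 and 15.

z_0 = 0 + 0i, c = -1.3386 + -0.1580i
Iter 1: z = -1.3386 + -0.1580i, |z|^2 = 1.8167
Iter 2: z = 0.4282 + 0.2650i, |z|^2 = 0.2536
Iter 3: z = -1.2254 + 0.0690i, |z|^2 = 1.5064
Iter 4: z = 0.1583 + -0.3270i, |z|^2 = 0.1320
Iter 5: z = -1.4204 + -0.2615i, |z|^2 = 2.0861
Iter 6: z = 0.6107 + 0.5849i, |z|^2 = 0.7151
Iter 7: z = -1.3078 + 0.5565i, |z|^2 = 2.0199
Iter 8: z = 0.0621 + -1.6134i, |z|^2 = 2.6070
Iter 9: z = -3.9379 + -0.3583i, |z|^2 = 15.6352
Escaped at iteration 9

Answer: 9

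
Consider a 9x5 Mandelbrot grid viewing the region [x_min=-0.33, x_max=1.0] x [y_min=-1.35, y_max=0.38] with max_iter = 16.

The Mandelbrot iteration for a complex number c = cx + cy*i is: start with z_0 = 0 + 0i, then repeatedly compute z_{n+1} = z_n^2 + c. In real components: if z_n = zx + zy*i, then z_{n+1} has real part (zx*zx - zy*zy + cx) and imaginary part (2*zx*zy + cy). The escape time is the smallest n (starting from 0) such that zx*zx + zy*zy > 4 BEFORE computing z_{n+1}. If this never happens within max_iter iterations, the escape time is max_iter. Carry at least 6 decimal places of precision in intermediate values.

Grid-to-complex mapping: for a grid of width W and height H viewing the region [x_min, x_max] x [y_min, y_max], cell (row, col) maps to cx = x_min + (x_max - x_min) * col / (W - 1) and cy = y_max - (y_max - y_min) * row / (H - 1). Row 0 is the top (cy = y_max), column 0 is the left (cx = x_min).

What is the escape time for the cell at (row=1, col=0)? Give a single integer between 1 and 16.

Answer: 16

Derivation:
z_0 = 0 + 0i, c = -0.3300 + -0.0525i
Iter 1: z = -0.3300 + -0.0525i, |z|^2 = 0.1117
Iter 2: z = -0.2239 + -0.0178i, |z|^2 = 0.0504
Iter 3: z = -0.2802 + -0.0445i, |z|^2 = 0.0805
Iter 4: z = -0.2535 + -0.0276i, |z|^2 = 0.0650
Iter 5: z = -0.2665 + -0.0385i, |z|^2 = 0.0725
Iter 6: z = -0.2605 + -0.0320i, |z|^2 = 0.0689
Iter 7: z = -0.2632 + -0.0359i, |z|^2 = 0.0706
Iter 8: z = -0.2620 + -0.0336i, |z|^2 = 0.0698
Iter 9: z = -0.2625 + -0.0349i, |z|^2 = 0.0701
Iter 10: z = -0.2623 + -0.0342i, |z|^2 = 0.0700
Iter 11: z = -0.2624 + -0.0346i, |z|^2 = 0.0700
Iter 12: z = -0.2624 + -0.0344i, |z|^2 = 0.0700
Iter 13: z = -0.2623 + -0.0345i, |z|^2 = 0.0700
Iter 14: z = -0.2624 + -0.0344i, |z|^2 = 0.0700
Iter 15: z = -0.2624 + -0.0344i, |z|^2 = 0.0700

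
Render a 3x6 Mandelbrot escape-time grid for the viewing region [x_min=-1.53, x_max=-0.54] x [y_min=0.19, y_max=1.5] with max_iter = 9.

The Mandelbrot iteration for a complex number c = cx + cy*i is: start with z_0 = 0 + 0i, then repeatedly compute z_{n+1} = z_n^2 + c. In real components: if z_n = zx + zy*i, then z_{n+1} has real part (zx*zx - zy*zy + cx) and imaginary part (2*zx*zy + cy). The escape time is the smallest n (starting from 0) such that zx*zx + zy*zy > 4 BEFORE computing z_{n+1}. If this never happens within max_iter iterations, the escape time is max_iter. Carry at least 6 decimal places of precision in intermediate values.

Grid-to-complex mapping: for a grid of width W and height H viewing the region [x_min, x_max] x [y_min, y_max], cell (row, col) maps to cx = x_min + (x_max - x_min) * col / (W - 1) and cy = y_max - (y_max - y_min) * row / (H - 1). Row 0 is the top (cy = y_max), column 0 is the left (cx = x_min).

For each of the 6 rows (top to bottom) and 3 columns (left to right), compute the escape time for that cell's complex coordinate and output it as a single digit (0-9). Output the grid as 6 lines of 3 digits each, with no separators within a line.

Answer: 122
233
234
337
359
599

Derivation:
(row=0, col=0): c = -1.5300 + 1.5000i → escape time 1
(row=0, col=1): c = -1.0350 + 1.5000i → escape time 2
(row=0, col=2): c = -0.5400 + 1.5000i → escape time 2
(row=1, col=0): c = -1.5300 + 1.2380i → escape time 2
(row=1, col=1): c = -1.0350 + 1.2380i → escape time 3
(row=1, col=2): c = -0.5400 + 1.2380i → escape time 3
(row=2, col=0): c = -1.5300 + 0.9760i → escape time 2
(row=2, col=1): c = -1.0350 + 0.9760i → escape time 3
(row=2, col=2): c = -0.5400 + 0.9760i → escape time 4
(row=3, col=0): c = -1.5300 + 0.7140i → escape time 3
(row=3, col=1): c = -1.0350 + 0.7140i → escape time 3
(row=3, col=2): c = -0.5400 + 0.7140i → escape time 7
(row=4, col=0): c = -1.5300 + 0.4520i → escape time 3
(row=4, col=1): c = -1.0350 + 0.4520i → escape time 5
(row=4, col=2): c = -0.5400 + 0.4520i → escape time 9
(row=5, col=0): c = -1.5300 + 0.1900i → escape time 5
(row=5, col=1): c = -1.0350 + 0.1900i → escape time 9
(row=5, col=2): c = -0.5400 + 0.1900i → escape time 9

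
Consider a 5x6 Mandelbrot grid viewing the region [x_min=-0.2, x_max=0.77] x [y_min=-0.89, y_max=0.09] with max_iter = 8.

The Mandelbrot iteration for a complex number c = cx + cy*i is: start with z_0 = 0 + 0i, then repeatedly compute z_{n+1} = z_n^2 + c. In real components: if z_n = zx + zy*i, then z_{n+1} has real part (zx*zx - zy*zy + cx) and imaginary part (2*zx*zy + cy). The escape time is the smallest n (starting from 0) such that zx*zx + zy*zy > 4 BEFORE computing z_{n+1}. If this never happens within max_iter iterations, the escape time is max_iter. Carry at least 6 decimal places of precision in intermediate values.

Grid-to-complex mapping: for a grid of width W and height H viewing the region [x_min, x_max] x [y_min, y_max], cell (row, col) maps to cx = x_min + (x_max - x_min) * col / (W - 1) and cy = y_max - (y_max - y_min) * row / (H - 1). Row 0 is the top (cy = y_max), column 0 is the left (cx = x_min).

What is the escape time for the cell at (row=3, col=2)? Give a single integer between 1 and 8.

z_0 = 0 + 0i, c = 0.2850 + -0.4980i
Iter 1: z = 0.2850 + -0.4980i, |z|^2 = 0.3292
Iter 2: z = 0.1182 + -0.7819i, |z|^2 = 0.6253
Iter 3: z = -0.3123 + -0.6829i, |z|^2 = 0.5639
Iter 4: z = -0.0838 + -0.0714i, |z|^2 = 0.0121
Iter 5: z = 0.2869 + -0.4860i, |z|^2 = 0.3185
Iter 6: z = 0.1311 + -0.7769i, |z|^2 = 0.6208
Iter 7: z = -0.3014 + -0.7017i, |z|^2 = 0.5832

Answer: 8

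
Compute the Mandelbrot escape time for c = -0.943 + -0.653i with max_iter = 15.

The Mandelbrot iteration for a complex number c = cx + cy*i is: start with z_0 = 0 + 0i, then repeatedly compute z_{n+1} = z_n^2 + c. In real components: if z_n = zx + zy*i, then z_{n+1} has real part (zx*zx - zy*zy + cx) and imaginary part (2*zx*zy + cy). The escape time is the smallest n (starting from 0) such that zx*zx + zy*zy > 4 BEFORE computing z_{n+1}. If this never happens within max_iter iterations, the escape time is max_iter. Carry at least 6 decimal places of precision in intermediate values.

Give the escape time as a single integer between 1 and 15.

Answer: 4

Derivation:
z_0 = 0 + 0i, c = -0.9430 + -0.6530i
Iter 1: z = -0.9430 + -0.6530i, |z|^2 = 1.3157
Iter 2: z = -0.4802 + 0.5786i, |z|^2 = 0.5653
Iter 3: z = -1.0472 + -1.2086i, |z|^2 = 2.5573
Iter 4: z = -1.3071 + 1.8782i, |z|^2 = 5.2364
Escaped at iteration 4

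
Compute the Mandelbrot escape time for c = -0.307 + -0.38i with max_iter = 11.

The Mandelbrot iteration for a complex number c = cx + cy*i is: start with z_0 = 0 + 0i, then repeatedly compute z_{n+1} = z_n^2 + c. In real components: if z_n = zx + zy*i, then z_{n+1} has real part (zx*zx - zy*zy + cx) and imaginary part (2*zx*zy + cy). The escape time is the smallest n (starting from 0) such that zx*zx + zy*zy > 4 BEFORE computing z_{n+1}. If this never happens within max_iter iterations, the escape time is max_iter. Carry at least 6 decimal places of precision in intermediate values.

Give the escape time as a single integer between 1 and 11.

Answer: 11

Derivation:
z_0 = 0 + 0i, c = -0.3070 + -0.3800i
Iter 1: z = -0.3070 + -0.3800i, |z|^2 = 0.2386
Iter 2: z = -0.3572 + -0.1467i, |z|^2 = 0.1491
Iter 3: z = -0.2010 + -0.2752i, |z|^2 = 0.1161
Iter 4: z = -0.3424 + -0.2694i, |z|^2 = 0.1898
Iter 5: z = -0.2624 + -0.1955i, |z|^2 = 0.1071
Iter 6: z = -0.2764 + -0.2774i, |z|^2 = 0.1534
Iter 7: z = -0.3075 + -0.2267i, |z|^2 = 0.1460
Iter 8: z = -0.2638 + -0.2406i, |z|^2 = 0.1275
Iter 9: z = -0.2953 + -0.2531i, |z|^2 = 0.1512
Iter 10: z = -0.2838 + -0.2305i, |z|^2 = 0.1337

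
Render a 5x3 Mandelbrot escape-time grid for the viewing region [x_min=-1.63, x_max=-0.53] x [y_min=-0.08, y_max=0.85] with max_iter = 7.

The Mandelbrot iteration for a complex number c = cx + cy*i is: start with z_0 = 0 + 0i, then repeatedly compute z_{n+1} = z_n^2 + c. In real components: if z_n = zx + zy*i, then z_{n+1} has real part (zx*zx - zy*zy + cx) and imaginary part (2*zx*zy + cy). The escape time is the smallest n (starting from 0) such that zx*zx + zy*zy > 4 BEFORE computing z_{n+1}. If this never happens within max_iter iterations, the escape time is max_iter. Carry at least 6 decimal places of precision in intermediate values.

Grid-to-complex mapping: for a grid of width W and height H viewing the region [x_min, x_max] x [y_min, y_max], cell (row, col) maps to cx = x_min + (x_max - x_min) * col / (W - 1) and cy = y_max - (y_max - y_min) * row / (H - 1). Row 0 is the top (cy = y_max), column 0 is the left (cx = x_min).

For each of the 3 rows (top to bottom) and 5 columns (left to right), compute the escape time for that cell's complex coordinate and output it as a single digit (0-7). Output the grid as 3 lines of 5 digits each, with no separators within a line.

(row=0, col=0): c = -1.6300 + 0.8500i → escape time 3
(row=0, col=1): c = -1.3550 + 0.8500i → escape time 3
(row=0, col=2): c = -1.0800 + 0.8500i → escape time 3
(row=0, col=3): c = -0.8050 + 0.8500i → escape time 4
(row=0, col=4): c = -0.5300 + 0.8500i → escape time 4
(row=1, col=0): c = -1.6300 + 0.3850i → escape time 4
(row=1, col=1): c = -1.3550 + 0.3850i → escape time 5
(row=1, col=2): c = -1.0800 + 0.3850i → escape time 7
(row=1, col=3): c = -0.8050 + 0.3850i → escape time 7
(row=1, col=4): c = -0.5300 + 0.3850i → escape time 7
(row=2, col=0): c = -1.6300 + -0.0800i → escape time 6
(row=2, col=1): c = -1.3550 + -0.0800i → escape time 7
(row=2, col=2): c = -1.0800 + -0.0800i → escape time 7
(row=2, col=3): c = -0.8050 + -0.0800i → escape time 7
(row=2, col=4): c = -0.5300 + -0.0800i → escape time 7

Answer: 33344
45777
67777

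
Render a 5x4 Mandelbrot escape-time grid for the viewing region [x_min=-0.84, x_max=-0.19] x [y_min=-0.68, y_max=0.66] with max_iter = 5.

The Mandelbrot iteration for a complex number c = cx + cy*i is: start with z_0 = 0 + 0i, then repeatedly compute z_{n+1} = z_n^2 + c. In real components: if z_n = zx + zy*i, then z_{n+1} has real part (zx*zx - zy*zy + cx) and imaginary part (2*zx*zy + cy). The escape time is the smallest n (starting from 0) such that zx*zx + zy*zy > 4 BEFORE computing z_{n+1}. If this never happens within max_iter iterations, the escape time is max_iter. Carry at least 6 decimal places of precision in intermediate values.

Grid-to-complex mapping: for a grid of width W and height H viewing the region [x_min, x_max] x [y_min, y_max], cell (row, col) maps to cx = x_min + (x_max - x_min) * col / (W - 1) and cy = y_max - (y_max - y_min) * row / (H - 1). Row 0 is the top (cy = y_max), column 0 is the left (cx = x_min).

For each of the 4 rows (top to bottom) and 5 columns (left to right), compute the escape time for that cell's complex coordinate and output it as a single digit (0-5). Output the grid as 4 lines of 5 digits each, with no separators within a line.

(row=0, col=0): c = -0.8400 + 0.6600i → escape time 5
(row=0, col=1): c = -0.6775 + 0.6600i → escape time 5
(row=0, col=2): c = -0.5150 + 0.6600i → escape time 5
(row=0, col=3): c = -0.3525 + 0.6600i → escape time 5
(row=0, col=4): c = -0.1900 + 0.6600i → escape time 5
(row=1, col=0): c = -0.8400 + 0.2133i → escape time 5
(row=1, col=1): c = -0.6775 + 0.2133i → escape time 5
(row=1, col=2): c = -0.5150 + 0.2133i → escape time 5
(row=1, col=3): c = -0.3525 + 0.2133i → escape time 5
(row=1, col=4): c = -0.1900 + 0.2133i → escape time 5
(row=2, col=0): c = -0.8400 + -0.2333i → escape time 5
(row=2, col=1): c = -0.6775 + -0.2333i → escape time 5
(row=2, col=2): c = -0.5150 + -0.2333i → escape time 5
(row=2, col=3): c = -0.3525 + -0.2333i → escape time 5
(row=2, col=4): c = -0.1900 + -0.2333i → escape time 5
(row=3, col=0): c = -0.8400 + -0.6800i → escape time 4
(row=3, col=1): c = -0.6775 + -0.6800i → escape time 5
(row=3, col=2): c = -0.5150 + -0.6800i → escape time 5
(row=3, col=3): c = -0.3525 + -0.6800i → escape time 5
(row=3, col=4): c = -0.1900 + -0.6800i → escape time 5

Answer: 55555
55555
55555
45555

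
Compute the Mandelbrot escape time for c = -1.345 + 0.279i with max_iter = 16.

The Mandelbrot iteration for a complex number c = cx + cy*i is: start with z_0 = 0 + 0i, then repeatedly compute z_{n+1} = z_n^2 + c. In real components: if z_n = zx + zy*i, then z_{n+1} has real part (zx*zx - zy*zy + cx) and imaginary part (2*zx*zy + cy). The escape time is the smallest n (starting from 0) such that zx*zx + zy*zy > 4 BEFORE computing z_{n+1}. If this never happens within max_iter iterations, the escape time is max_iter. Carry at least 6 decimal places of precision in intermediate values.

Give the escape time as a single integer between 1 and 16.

Answer: 6

Derivation:
z_0 = 0 + 0i, c = -1.3450 + 0.2790i
Iter 1: z = -1.3450 + 0.2790i, |z|^2 = 1.8869
Iter 2: z = 0.3862 + -0.4715i, |z|^2 = 0.3715
Iter 3: z = -1.4182 + -0.0852i, |z|^2 = 2.0185
Iter 4: z = 0.6590 + 0.5206i, |z|^2 = 0.7053
Iter 5: z = -1.1818 + 0.9651i, |z|^2 = 2.3280
Iter 6: z = -0.8799 + -2.0021i, |z|^2 = 4.7828
Escaped at iteration 6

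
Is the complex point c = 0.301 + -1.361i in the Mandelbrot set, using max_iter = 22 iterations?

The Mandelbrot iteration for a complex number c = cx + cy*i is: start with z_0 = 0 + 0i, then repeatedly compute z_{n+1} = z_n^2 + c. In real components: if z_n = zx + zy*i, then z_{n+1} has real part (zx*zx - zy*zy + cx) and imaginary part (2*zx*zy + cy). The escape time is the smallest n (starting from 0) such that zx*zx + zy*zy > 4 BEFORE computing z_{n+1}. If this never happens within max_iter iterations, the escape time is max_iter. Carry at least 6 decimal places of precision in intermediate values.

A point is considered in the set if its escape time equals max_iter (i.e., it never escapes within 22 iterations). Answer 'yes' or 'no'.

Answer: no

Derivation:
z_0 = 0 + 0i, c = 0.3010 + -1.3610i
Iter 1: z = 0.3010 + -1.3610i, |z|^2 = 1.9429
Iter 2: z = -1.4607 + -2.1803i, |z|^2 = 6.8875
Escaped at iteration 2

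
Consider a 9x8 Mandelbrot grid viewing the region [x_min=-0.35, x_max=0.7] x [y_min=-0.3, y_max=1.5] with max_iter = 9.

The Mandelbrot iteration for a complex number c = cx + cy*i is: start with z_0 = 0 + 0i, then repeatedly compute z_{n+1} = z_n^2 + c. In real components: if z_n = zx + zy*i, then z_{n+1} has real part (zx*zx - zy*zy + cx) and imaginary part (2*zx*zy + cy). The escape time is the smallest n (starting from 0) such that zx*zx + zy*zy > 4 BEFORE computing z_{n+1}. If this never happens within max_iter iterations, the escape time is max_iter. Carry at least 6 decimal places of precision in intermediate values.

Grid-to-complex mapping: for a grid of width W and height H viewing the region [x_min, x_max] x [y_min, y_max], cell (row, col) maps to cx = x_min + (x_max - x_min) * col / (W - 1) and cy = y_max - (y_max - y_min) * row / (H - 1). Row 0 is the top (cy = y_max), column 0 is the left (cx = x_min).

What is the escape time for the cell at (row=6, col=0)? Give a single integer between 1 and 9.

z_0 = 0 + 0i, c = -0.3500 + -0.0429i
Iter 1: z = -0.3500 + -0.0429i, |z|^2 = 0.1243
Iter 2: z = -0.2293 + -0.0129i, |z|^2 = 0.0528
Iter 3: z = -0.2976 + -0.0370i, |z|^2 = 0.0899
Iter 4: z = -0.2628 + -0.0209i, |z|^2 = 0.0695
Iter 5: z = -0.2814 + -0.0319i, |z|^2 = 0.0802
Iter 6: z = -0.2719 + -0.0249i, |z|^2 = 0.0745
Iter 7: z = -0.2767 + -0.0293i, |z|^2 = 0.0774
Iter 8: z = -0.2743 + -0.0266i, |z|^2 = 0.0759

Answer: 9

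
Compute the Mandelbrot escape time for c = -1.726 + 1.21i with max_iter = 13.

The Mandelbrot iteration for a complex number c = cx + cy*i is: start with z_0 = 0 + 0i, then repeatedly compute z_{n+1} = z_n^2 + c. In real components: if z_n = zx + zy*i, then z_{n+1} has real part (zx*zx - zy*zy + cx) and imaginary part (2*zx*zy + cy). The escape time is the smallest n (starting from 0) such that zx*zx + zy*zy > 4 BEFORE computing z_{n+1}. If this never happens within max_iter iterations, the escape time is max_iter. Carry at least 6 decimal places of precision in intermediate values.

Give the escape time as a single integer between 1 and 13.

Answer: 1

Derivation:
z_0 = 0 + 0i, c = -1.7260 + 1.2100i
Iter 1: z = -1.7260 + 1.2100i, |z|^2 = 4.4432
Escaped at iteration 1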